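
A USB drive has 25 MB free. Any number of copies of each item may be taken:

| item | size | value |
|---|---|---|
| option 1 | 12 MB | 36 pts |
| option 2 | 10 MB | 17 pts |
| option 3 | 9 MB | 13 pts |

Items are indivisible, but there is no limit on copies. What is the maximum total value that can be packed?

Best value-per-unit is option 1 at 36/12, and filling with it alone uses size 2×12=24. No mix of the others beats 2×36 = 72.

72 pts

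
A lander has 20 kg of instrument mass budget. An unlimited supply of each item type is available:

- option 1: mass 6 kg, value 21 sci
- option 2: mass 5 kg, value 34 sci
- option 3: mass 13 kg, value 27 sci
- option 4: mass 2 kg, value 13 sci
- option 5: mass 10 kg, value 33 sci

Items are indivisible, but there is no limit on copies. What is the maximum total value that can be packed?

136 sci

Best value-per-unit is option 2 at 34/5, and filling with it alone uses mass 4×5=20. No mix of the others beats 4×34 = 136.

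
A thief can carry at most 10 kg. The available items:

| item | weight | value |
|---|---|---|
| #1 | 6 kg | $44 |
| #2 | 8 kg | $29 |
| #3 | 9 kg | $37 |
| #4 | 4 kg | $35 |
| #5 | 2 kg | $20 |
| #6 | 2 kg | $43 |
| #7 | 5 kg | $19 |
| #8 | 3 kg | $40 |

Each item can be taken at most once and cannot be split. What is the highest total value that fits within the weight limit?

Check high-value combinations within 10 kg:
- #4+#6+#8: weight 4+2+3=9, value 35+43+40=118
- #1+#5+#6: weight 6+2+2=10, value 44+20+43=107
- #5+#6+#8: weight 2+2+3=7, value 20+43+40=103
- #6+#7+#8: weight 2+5+3=10, value 43+19+40=102
- #4+#5+#6: weight 4+2+2=8, value 35+20+43=98
Best: $118.

$118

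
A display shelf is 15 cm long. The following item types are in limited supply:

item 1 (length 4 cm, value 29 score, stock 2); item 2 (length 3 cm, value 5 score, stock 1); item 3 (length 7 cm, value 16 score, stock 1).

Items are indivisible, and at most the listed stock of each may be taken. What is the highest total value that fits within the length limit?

Best selections within length 15 and stock limits:
- 2×item 1 + 1×item 3: length 15, value 74
- 2×item 1 + 1×item 2: length 11, value 63
- 2×item 1: length 8, value 58
- 1×item 1 + 1×item 2 + 1×item 3: length 14, value 50
Best: 74 score.

74 score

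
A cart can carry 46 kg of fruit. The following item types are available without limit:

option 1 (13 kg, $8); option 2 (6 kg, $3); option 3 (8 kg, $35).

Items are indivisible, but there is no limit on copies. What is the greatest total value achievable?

Best value-per-unit is option 3 at 35/8; filling with it alone gives 5×35 = 175.
Optimal mix: 1×option 2 + 5×option 3 → weight 46, value 178.

$178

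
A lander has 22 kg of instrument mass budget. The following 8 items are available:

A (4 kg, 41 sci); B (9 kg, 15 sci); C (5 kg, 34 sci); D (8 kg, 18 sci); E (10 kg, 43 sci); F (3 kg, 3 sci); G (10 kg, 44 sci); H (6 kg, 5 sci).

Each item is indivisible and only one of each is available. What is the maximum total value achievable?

Check high-value combinations within 22 kg:
- A+C+F+G: mass 4+5+3+10=22, value 41+34+3+44=122
- A+C+E+F: mass 4+5+10+3=22, value 41+34+43+3=121
- A+C+G: mass 4+5+10=19, value 41+34+44=119
- A+C+E: mass 4+5+10=19, value 41+34+43=118
- A+D+G: mass 4+8+10=22, value 41+18+44=103
Best: 122 sci.

122 sci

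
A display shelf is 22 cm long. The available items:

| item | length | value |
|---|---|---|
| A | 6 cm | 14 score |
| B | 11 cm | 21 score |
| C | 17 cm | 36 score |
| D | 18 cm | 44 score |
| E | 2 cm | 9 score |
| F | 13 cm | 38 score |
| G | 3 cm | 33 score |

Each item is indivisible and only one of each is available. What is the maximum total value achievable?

85 score

Check high-value combinations within 22 cm:
- A+F+G: length 6+13+3=22, value 14+38+33=85
- E+F+G: length 2+13+3=18, value 9+38+33=80
- C+E+G: length 17+2+3=22, value 36+9+33=78
- D+G: length 18+3=21, value 44+33=77
Best: 85 score.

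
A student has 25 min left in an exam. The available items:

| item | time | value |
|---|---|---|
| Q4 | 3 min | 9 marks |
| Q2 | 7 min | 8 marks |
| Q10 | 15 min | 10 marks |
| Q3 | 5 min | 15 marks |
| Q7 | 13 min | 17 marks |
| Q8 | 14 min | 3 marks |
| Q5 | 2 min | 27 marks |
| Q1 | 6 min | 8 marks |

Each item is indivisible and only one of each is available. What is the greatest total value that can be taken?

68 marks

This is a 0/1 knapsack; check combinations near the capacity.
- Q4+Q3+Q7+Q5: time 3+5+13+2=23, value 9+15+17+27=68
- Q4+Q2+Q3+Q5+Q1: time 3+7+5+2+6=23, value 9+8+15+27+8=67
- Q4+Q7+Q5+Q1: time 3+13+2+6=24, value 9+17+27+8=61
- Q4+Q10+Q3+Q5: time 3+15+5+2=25, value 9+10+15+27=61
- Q4+Q2+Q7+Q5: time 3+7+13+2=25, value 9+8+17+27=61
Best: 68 marks.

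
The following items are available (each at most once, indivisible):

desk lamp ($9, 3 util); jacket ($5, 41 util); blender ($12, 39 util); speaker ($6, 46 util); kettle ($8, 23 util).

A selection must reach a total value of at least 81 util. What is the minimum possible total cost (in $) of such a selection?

Subsets with value ≥ 81, sorted by total cost:
- jacket+speaker: cost 11, value 87
- blender+speaker: cost 18, value 85
Minimum cost: 11 $.

11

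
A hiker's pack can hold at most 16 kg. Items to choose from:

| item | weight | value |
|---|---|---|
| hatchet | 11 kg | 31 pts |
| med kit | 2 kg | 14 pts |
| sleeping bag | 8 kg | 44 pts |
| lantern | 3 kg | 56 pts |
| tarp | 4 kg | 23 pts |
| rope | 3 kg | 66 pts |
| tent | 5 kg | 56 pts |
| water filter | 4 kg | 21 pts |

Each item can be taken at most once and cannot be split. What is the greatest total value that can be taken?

201 pts

This is a 0/1 knapsack; check combinations near the capacity.
- lantern+tarp+rope+tent: weight 3+4+3+5=15, value 56+23+66+56=201
- lantern+rope+tent+water filter: weight 3+3+5+4=15, value 56+66+56+21=199
- med kit+lantern+rope+tent: weight 2+3+3+5=13, value 14+56+66+56=192
Best: 201 pts.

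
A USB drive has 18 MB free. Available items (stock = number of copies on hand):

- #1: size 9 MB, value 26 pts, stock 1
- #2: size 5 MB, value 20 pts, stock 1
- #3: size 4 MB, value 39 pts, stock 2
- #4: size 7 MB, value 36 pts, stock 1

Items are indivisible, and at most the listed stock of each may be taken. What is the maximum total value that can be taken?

114 pts

Best selections within size 18 and stock limits:
- 2×#3 + 1×#4: size 15, value 114
- 1×#1 + 2×#3: size 17, value 104
- 1×#2 + 2×#3: size 13, value 98
Best: 114 pts.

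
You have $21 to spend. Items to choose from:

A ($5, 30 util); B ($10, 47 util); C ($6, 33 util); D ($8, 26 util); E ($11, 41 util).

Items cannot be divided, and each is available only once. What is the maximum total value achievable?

This is a 0/1 knapsack; check combinations near the capacity.
- A+B+C: cost 5+10+6=21, value 30+47+33=110
- A+C+D: cost 5+6+8=19, value 30+33+26=89
- B+E: cost 10+11=21, value 47+41=88
Best: 110 util.

110 util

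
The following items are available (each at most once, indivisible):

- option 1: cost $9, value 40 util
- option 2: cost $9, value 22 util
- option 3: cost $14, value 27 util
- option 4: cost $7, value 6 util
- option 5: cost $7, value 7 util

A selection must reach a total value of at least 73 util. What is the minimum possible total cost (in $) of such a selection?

30

Subsets with value ≥ 73, sorted by total cost:
- option 1+option 3+option 5: cost 30, value 74
- option 1+option 3+option 4: cost 30, value 73
- option 1+option 2+option 3: cost 32, value 89
Minimum cost: 30 $.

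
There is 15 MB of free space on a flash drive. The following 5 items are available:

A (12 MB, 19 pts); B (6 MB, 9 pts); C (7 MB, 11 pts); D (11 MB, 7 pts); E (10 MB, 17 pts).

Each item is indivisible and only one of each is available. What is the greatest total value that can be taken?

This is a 0/1 knapsack; check combinations near the capacity.
- B+C: size 6+7=13, value 9+11=20
- A: size 12, value 19
- E: size 10, value 17
- C: size 7, value 11
- B: size 6, value 9
Best: 20 pts.

20 pts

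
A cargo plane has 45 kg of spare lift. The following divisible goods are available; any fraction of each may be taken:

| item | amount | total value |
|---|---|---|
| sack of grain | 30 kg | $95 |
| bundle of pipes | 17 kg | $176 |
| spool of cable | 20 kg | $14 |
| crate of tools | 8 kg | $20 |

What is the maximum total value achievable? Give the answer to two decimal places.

Take in order of value per unit:
- bundle of pipes (176/17 per unit): all 17 → value 176, running total 176.00
- sack of grain (95/30 per unit): 28 of 30 → value 28×95/30 = 88.6667, running total 264.67
Total 264.67.

264.67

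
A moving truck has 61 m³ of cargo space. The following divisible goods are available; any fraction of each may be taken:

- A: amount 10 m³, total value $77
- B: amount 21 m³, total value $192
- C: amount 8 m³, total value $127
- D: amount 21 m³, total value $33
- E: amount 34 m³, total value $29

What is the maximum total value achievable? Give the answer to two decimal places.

Take in order of value per unit:
- C (127/8 per unit): all 8 → value 127, running total 127.00
- B (192/21 per unit): all 21 → value 192, running total 319.00
- A (77/10 per unit): all 10 → value 77, running total 396.00
- D (33/21 per unit): all 21 → value 33, running total 429.00
- E (29/34 per unit): 1 of 34 → value 1×29/34 = 0.8529, running total 429.85
Total 429.85.

429.85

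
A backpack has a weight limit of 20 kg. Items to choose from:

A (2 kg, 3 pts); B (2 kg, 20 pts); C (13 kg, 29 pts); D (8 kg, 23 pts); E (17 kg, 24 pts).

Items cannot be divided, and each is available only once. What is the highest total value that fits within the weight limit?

Check high-value combinations within 20 kg:
- A+B+C: weight 2+2+13=17, value 3+20+29=52
- B+C: weight 2+13=15, value 20+29=49
- A+B+D: weight 2+2+8=12, value 3+20+23=46
Best: 52 pts.

52 pts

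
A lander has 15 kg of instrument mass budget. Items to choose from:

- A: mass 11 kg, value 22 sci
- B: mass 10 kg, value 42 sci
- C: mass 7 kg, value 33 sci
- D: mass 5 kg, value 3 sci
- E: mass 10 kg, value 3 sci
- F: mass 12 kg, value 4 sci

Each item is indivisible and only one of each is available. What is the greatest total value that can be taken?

45 sci

Check high-value combinations within 15 kg:
- B+D: mass 10+5=15, value 42+3=45
- B: mass 10, value 42
- C+D: mass 7+5=12, value 33+3=36
- C: mass 7, value 33
- A: mass 11, value 22
Best: 45 sci.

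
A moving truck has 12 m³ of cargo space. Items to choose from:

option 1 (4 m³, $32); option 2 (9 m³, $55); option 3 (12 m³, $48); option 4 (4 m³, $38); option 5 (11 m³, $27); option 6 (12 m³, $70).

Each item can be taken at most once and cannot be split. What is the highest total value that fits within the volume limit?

This is a 0/1 knapsack; check combinations near the capacity.
- option 1+option 4: volume 4+4=8, value 32+38=70
- option 6: volume 12, value 70
- option 2: volume 9, value 55
Best: $70.

$70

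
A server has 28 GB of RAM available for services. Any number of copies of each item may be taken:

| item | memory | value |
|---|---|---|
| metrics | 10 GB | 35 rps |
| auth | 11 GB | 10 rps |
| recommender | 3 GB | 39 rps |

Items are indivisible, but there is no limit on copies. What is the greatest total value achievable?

351 rps

Best value-per-unit is recommender at 39/3, and filling with it alone uses memory 9×3=27. No mix of the others beats 9×39 = 351.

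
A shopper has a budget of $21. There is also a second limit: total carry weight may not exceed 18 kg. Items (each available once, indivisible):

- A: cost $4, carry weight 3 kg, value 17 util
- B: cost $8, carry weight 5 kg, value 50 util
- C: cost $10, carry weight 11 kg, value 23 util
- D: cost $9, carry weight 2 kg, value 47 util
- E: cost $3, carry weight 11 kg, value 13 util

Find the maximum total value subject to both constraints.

114 util

Feasible sets respecting both limits:
- A+B+D: cost 21, carry weight 10, value 114
- B+D+E: cost 20, carry weight 18, value 110
- B+D: cost 17, carry weight 7, value 97
- A+D+E: cost 16, carry weight 16, value 77
Best: 114 util.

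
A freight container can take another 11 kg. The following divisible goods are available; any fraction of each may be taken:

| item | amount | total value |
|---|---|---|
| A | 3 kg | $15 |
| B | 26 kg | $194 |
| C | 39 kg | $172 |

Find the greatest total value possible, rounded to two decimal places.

82.08

Take in order of value per unit:
- B (194/26 per unit): 11 of 26 → value 11×194/26 = 82.0769, running total 82.08
Total 82.08.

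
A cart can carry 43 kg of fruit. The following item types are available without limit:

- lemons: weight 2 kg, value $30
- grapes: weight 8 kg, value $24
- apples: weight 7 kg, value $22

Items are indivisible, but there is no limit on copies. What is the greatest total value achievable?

$630

Best value-per-unit is lemons at 30/2, and filling with it alone uses weight 21×2=42. No mix of the others beats 21×30 = 630.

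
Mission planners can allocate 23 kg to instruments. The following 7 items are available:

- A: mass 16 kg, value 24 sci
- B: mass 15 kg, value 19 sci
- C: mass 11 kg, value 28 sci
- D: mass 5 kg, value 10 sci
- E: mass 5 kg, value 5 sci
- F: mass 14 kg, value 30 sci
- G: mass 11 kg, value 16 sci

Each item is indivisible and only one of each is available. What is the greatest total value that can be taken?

44 sci

Check high-value combinations within 23 kg:
- C+G: mass 11+11=22, value 28+16=44
- C+D+E: mass 11+5+5=21, value 28+10+5=43
- D+F: mass 5+14=19, value 10+30=40
- C+D: mass 11+5=16, value 28+10=38
- E+F: mass 5+14=19, value 5+30=35
Best: 44 sci.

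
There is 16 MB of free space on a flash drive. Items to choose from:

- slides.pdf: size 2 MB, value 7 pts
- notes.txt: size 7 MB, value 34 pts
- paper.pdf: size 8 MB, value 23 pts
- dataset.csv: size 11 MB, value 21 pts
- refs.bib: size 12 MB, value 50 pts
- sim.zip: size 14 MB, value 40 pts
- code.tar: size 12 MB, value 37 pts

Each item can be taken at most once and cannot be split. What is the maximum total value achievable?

57 pts

Check high-value combinations within 16 MB:
- slides.pdf+refs.bib: size 2+12=14, value 7+50=57
- notes.txt+paper.pdf: size 7+8=15, value 34+23=57
- refs.bib: size 12, value 50
Best: 57 pts.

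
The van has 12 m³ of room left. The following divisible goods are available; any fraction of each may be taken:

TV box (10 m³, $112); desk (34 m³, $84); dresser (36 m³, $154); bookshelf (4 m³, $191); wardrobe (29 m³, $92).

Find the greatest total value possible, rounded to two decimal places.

280.60

Take in order of value per unit:
- bookshelf (191/4 per unit): all 4 → value 191, running total 191.00
- TV box (112/10 per unit): 8 of 10 → value 8×112/10 = 89.6000, running total 280.60
Total 280.60.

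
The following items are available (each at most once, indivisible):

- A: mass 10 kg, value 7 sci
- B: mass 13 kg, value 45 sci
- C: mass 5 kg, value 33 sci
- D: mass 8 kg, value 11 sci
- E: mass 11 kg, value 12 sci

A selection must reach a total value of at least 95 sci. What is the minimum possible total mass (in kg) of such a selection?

36

Subsets with value ≥ 95, sorted by total mass:
- A+B+C+D: mass 36, value 96
- B+C+D+E: mass 37, value 101
- A+B+C+E: mass 39, value 97
- A+B+C+D+E: mass 47, value 108
Minimum mass: 36 kg.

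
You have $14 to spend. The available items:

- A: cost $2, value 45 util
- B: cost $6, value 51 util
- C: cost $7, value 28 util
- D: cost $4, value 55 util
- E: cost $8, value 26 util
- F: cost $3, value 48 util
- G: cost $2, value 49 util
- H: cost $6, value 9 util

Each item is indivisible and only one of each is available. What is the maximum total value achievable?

This is a 0/1 knapsack; check combinations near the capacity.
- A+B+D+G: cost 2+6+4+2=14, value 45+51+55+49=200
- A+D+F+G: cost 2+4+3+2=11, value 45+55+48+49=197
- A+B+F+G: cost 2+6+3+2=13, value 45+51+48+49=193
- A+C+F+G: cost 2+7+3+2=14, value 45+28+48+49=170
- A+D+G+H: cost 2+4+2+6=14, value 45+55+49+9=158
Best: 200 util.

200 util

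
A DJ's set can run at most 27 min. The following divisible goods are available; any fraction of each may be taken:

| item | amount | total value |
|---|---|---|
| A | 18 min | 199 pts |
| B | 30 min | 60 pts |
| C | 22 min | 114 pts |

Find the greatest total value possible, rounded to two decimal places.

Take in order of value per unit:
- A (199/18 per unit): all 18 → value 199, running total 199.00
- C (114/22 per unit): 9 of 22 → value 9×114/22 = 46.6364, running total 245.64
Total 245.64.

245.64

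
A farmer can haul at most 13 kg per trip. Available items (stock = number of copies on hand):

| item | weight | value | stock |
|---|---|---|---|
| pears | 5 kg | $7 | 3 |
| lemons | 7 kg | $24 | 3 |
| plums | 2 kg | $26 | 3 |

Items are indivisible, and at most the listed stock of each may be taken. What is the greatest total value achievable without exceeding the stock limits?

Top feasible selections:
- 1×lemons + 3×plums: weight 13, value 102
- 1×pears + 3×plums: weight 11, value 85
- 3×plums: weight 6, value 78
Best: $102.

$102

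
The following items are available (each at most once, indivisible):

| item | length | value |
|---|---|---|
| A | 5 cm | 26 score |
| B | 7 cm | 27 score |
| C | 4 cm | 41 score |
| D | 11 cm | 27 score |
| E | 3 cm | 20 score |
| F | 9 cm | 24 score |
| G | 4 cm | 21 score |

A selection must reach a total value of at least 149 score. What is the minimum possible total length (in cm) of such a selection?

32

Subsets with value ≥ 149, sorted by total length:
- A+B+C+E+F+G: length 32, value 159
- A+B+C+D+E+G: length 34, value 162
- A+C+D+E+F+G: length 36, value 159
Minimum length: 32 cm.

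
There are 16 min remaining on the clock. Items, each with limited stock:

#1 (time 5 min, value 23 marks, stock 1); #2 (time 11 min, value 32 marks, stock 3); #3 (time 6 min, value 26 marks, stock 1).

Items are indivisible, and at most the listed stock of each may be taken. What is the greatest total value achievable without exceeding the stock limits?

55 marks

Best selections within time 16 and stock limits:
- 1×#1 + 1×#2: time 16, value 55
- 1×#1 + 1×#3: time 11, value 49
Best: 55 marks.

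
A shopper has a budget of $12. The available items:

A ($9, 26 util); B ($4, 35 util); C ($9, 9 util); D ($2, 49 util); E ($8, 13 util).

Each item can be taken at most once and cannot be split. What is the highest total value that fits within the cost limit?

84 util

Check high-value combinations within $12:
- B+D: cost 4+2=6, value 35+49=84
- A+D: cost 9+2=11, value 26+49=75
- D+E: cost 2+8=10, value 49+13=62
- C+D: cost 9+2=11, value 9+49=58
Best: 84 util.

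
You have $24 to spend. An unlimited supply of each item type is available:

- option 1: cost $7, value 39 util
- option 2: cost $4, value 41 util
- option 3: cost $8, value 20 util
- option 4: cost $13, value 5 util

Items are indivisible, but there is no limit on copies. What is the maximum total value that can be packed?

246 util

Best value-per-unit is option 2 at 41/4, and filling with it alone uses cost 6×4=24. No mix of the others beats 6×41 = 246.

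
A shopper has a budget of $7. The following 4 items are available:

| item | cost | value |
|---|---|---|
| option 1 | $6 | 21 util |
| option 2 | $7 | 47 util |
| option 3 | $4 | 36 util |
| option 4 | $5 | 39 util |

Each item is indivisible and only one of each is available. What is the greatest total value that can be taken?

47 util

Check high-value combinations within $7:
- option 2: cost 7, value 47
- option 4: cost 5, value 39
- option 3: cost 4, value 36
- option 1: cost 6, value 21
Best: 47 util.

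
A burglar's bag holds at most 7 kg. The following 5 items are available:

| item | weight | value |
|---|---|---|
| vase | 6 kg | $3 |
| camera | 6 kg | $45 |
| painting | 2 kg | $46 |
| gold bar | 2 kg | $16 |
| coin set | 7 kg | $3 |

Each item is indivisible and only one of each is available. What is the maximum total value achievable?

$62

Check high-value combinations within 7 kg:
- painting+gold bar: weight 2+2=4, value 46+16=62
- painting: weight 2, value 46
- camera: weight 6, value 45
Best: $62.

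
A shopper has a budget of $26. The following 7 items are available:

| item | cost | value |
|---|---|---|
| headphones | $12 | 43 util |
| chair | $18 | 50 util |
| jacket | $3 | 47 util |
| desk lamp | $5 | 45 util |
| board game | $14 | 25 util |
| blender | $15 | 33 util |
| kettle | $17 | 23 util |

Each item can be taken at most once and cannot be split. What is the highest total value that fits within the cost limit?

142 util

Check high-value combinations within $26:
- chair+jacket+desk lamp: cost 18+3+5=26, value 50+47+45=142
- headphones+jacket+desk lamp: cost 12+3+5=20, value 43+47+45=135
- jacket+desk lamp+blender: cost 3+5+15=23, value 47+45+33=125
- jacket+desk lamp+board game: cost 3+5+14=22, value 47+45+25=117
Best: 142 util.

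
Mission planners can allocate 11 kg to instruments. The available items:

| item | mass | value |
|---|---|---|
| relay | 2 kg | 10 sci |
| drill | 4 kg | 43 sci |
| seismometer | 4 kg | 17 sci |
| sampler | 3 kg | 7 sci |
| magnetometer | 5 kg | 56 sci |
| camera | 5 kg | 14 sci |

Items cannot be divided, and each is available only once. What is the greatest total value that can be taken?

Check high-value combinations within 11 kg:
- relay+drill+magnetometer: mass 2+4+5=11, value 10+43+56=109
- drill+magnetometer: mass 4+5=9, value 43+56=99
- relay+seismometer+magnetometer: mass 2+4+5=11, value 10+17+56=83
- seismometer+magnetometer: mass 4+5=9, value 17+56=73
Best: 109 sci.

109 sci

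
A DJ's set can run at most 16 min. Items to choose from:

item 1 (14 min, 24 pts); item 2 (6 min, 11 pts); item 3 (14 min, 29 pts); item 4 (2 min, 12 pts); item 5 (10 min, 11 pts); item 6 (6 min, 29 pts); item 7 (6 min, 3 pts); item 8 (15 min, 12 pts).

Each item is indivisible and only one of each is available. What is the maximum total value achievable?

52 pts

This is a 0/1 knapsack; check combinations near the capacity.
- item 2+item 4+item 6: duration 6+2+6=14, value 11+12+29=52
- item 4+item 6+item 7: duration 2+6+6=14, value 12+29+3=44
- item 4+item 6: duration 2+6=8, value 12+29=41
- item 3+item 4: duration 14+2=16, value 29+12=41
- item 2+item 6: duration 6+6=12, value 11+29=40
Best: 52 pts.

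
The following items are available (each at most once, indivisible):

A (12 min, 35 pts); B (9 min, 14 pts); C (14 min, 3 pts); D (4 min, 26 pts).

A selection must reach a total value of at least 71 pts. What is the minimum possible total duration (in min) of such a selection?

25

Subsets with value ≥ 71, sorted by total duration:
- A+B+D: duration 25, value 75
- A+B+C+D: duration 39, value 78
Minimum duration: 25 min.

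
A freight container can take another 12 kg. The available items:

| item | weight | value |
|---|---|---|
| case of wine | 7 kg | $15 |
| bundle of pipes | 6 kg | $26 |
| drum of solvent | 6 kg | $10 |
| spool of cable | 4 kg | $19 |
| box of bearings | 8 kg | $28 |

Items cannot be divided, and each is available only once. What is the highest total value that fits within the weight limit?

Check high-value combinations within 12 kg:
- spool of cable+box of bearings: weight 4+8=12, value 19+28=47
- bundle of pipes+spool of cable: weight 6+4=10, value 26+19=45
- bundle of pipes+drum of solvent: weight 6+6=12, value 26+10=36
- case of wine+spool of cable: weight 7+4=11, value 15+19=34
- drum of solvent+spool of cable: weight 6+4=10, value 10+19=29
Best: $47.

$47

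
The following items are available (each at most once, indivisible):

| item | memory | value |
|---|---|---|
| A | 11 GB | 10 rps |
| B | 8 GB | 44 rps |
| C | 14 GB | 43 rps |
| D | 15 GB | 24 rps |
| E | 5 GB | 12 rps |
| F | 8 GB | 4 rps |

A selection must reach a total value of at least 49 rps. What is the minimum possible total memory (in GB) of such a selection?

13

Subsets with value ≥ 49, sorted by total memory:
- B+E: memory 13, value 56
- C+E: memory 19, value 55
Minimum memory: 13 GB.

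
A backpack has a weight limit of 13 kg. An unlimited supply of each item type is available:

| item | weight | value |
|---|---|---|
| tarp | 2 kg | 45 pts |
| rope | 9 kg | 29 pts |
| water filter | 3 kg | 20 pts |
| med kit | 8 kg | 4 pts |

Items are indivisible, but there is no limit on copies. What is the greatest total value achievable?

Best value-per-unit is tarp at 45/2, and filling with it alone uses weight 6×2=12. No mix of the others beats 6×45 = 270.

270 pts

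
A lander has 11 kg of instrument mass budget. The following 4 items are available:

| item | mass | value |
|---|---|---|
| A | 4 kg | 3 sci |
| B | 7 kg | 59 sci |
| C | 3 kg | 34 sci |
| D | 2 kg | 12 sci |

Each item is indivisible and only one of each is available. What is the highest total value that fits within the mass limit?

Check high-value combinations within 11 kg:
- B+C: mass 7+3=10, value 59+34=93
- B+D: mass 7+2=9, value 59+12=71
- A+B: mass 4+7=11, value 3+59=62
Best: 93 sci.

93 sci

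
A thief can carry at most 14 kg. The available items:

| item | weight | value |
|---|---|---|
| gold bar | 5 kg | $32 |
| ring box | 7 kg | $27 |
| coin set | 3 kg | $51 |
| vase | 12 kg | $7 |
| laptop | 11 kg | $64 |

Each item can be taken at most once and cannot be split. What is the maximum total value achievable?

Check high-value combinations within 14 kg:
- coin set+laptop: weight 3+11=14, value 51+64=115
- gold bar+coin set: weight 5+3=8, value 32+51=83
- ring box+coin set: weight 7+3=10, value 27+51=78
Best: $115.

$115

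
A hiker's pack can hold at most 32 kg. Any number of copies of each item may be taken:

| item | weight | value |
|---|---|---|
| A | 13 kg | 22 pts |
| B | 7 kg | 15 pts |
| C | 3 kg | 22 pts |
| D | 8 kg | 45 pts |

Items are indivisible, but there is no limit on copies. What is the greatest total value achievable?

221 pts

Best value-per-unit is C at 22/3; filling with it alone gives 10×22 = 220.
Optimal mix: 8×C + 1×D → weight 32, value 221.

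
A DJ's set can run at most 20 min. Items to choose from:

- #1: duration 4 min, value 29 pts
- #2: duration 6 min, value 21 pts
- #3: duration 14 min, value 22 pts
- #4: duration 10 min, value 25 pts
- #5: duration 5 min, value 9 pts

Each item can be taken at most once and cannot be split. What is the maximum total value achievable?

Check high-value combinations within 20 min:
- #1+#2+#4: duration 4+6+10=20, value 29+21+25=75
- #1+#4+#5: duration 4+10+5=19, value 29+25+9=63
- #1+#2+#5: duration 4+6+5=15, value 29+21+9=59
Best: 75 pts.

75 pts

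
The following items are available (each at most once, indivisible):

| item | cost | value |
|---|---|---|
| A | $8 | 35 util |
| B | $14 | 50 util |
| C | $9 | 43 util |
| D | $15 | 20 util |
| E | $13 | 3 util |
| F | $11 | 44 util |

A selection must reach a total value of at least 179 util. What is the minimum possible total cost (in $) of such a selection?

57

Subsets with value ≥ 179, sorted by total cost:
- A+B+C+D+F: cost 57, value 192
- A+B+C+D+E+F: cost 70, value 195
Minimum cost: 57 $.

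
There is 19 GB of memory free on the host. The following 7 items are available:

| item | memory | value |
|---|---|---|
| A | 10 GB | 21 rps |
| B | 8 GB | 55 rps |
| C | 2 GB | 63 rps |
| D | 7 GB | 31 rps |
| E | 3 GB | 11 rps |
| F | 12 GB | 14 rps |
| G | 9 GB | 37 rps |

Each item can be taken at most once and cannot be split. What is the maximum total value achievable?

155 rps

This is a 0/1 knapsack; check combinations near the capacity.
- B+C+G: memory 8+2+9=19, value 55+63+37=155
- B+C+D: memory 8+2+7=17, value 55+63+31=149
- C+D+G: memory 2+7+9=18, value 63+31+37=131
- B+C+E: memory 8+2+3=13, value 55+63+11=129
Best: 155 rps.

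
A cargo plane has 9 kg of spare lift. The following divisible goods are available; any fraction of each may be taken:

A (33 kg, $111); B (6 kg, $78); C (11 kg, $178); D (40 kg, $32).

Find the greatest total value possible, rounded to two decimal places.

Take in order of value per unit:
- C (178/11 per unit): 9 of 11 → value 9×178/11 = 145.6364, running total 145.64
Total 145.64.

145.64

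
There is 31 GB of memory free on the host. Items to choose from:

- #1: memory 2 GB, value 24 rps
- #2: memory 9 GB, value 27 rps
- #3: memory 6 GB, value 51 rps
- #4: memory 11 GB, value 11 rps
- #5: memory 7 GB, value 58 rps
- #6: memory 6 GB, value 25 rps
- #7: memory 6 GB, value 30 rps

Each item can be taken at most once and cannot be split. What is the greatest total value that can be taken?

190 rps

Check high-value combinations within 31 GB:
- #1+#2+#3+#5+#7: memory 2+9+6+7+6=30, value 24+27+51+58+30=190
- #1+#3+#5+#6+#7: memory 2+6+7+6+6=27, value 24+51+58+25+30=188
- #1+#2+#3+#5+#6: memory 2+9+6+7+6=30, value 24+27+51+58+25=185
- #2+#3+#5+#7: memory 9+6+7+6=28, value 27+51+58+30=166
Best: 190 rps.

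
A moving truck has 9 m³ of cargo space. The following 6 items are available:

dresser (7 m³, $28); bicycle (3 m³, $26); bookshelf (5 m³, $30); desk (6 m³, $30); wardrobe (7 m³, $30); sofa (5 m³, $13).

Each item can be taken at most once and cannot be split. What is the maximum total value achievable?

$56

Check high-value combinations within 9 m³:
- bicycle+bookshelf: volume 3+5=8, value 26+30=56
- bicycle+desk: volume 3+6=9, value 26+30=56
- bicycle+sofa: volume 3+5=8, value 26+13=39
- bookshelf: volume 5, value 30
- desk: volume 6, value 30
Best: $56.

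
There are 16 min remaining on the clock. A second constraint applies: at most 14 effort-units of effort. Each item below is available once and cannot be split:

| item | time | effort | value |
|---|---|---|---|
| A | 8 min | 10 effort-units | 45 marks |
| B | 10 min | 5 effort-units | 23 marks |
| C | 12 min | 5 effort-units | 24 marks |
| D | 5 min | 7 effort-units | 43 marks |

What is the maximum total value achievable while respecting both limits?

66 marks

Feasible sets respecting both limits:
- B+D: time 15, effort 12, value 66
- A: time 8, effort 10, value 45
- D: time 5, effort 7, value 43
Best: 66 marks.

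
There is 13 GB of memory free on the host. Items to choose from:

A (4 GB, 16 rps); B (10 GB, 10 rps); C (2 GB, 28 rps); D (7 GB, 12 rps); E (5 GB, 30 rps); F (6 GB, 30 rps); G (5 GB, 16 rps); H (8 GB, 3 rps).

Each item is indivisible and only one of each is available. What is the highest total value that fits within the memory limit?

88 rps

Check high-value combinations within 13 GB:
- C+E+F: memory 2+5+6=13, value 28+30+30=88
- A+C+E: memory 4+2+5=11, value 16+28+30=74
- A+C+F: memory 4+2+6=12, value 16+28+30=74
- C+E+G: memory 2+5+5=12, value 28+30+16=74
Best: 88 rps.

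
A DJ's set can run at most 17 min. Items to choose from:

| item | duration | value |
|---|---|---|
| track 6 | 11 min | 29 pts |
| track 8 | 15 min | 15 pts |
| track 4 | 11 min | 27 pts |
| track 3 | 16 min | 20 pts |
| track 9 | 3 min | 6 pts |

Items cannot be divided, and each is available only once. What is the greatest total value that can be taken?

35 pts

Check high-value combinations within 17 min:
- track 6+track 9: duration 11+3=14, value 29+6=35
- track 4+track 9: duration 11+3=14, value 27+6=33
- track 6: duration 11, value 29
- track 4: duration 11, value 27
- track 3: duration 16, value 20
Best: 35 pts.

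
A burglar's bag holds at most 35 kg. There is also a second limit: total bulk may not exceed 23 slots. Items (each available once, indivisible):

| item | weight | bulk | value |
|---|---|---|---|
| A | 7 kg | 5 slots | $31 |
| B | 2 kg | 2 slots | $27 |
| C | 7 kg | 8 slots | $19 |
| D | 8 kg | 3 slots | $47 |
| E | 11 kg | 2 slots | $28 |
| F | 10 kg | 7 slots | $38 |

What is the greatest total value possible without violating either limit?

$152

Feasible sets respecting both limits:
- A+B+C+D+E: weight 35, bulk 20, value 152
- A+B+D+F: weight 27, bulk 17, value 143
- B+D+E+F: weight 31, bulk 14, value 140
Best: $152.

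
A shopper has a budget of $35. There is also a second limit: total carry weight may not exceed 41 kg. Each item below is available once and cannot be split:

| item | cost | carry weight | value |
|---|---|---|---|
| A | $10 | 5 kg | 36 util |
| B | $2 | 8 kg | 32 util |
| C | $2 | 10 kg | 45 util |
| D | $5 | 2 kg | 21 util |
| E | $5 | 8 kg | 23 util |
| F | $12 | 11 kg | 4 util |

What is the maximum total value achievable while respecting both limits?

157 util

Feasible sets respecting both limits:
- A+B+C+D+E: cost 24, carry weight 33, value 157
- A+B+C+D+F: cost 31, carry weight 36, value 138
- A+B+C+E: cost 19, carry weight 31, value 136
- A+B+C+D: cost 19, carry weight 25, value 134
Best: 157 util.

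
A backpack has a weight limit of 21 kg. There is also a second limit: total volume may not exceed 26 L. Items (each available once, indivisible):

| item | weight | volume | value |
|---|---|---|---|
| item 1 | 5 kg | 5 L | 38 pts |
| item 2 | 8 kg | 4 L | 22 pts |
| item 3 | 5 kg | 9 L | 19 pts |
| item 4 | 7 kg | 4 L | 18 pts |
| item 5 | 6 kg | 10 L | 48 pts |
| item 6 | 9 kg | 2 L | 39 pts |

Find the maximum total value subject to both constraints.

125 pts

Feasible sets respecting both limits:
- item 1+item 5+item 6: weight 20, volume 17, value 125
- item 1+item 2+item 5: weight 19, volume 19, value 108
- item 3+item 5+item 6: weight 20, volume 21, value 106
- item 1+item 3+item 5: weight 16, volume 24, value 105
Best: 125 pts.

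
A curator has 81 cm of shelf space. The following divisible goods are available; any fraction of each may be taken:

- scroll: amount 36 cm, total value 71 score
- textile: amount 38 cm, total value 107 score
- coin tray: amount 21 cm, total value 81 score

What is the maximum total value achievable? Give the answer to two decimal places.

Take in order of value per unit:
- coin tray (81/21 per unit): all 21 → value 81, running total 81.00
- textile (107/38 per unit): all 38 → value 107, running total 188.00
- scroll (71/36 per unit): 22 of 36 → value 22×71/36 = 43.3889, running total 231.39
Total 231.39.

231.39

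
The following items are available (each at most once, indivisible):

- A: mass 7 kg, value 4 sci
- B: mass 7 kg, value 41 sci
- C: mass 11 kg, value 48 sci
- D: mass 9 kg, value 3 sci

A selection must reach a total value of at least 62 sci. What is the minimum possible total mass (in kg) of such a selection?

18

Subsets with value ≥ 62, sorted by total mass:
- B+C: mass 18, value 89
- A+B+C: mass 25, value 93
- B+C+D: mass 27, value 92
- A+B+C+D: mass 34, value 96
Minimum mass: 18 kg.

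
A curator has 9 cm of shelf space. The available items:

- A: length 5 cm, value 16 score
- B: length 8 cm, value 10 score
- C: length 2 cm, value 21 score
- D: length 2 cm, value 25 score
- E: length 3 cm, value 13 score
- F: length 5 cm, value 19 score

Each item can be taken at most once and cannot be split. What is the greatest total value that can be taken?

Check high-value combinations within 9 cm:
- C+D+F: length 2+2+5=9, value 21+25+19=65
- A+C+D: length 5+2+2=9, value 16+21+25=62
- C+D+E: length 2+2+3=7, value 21+25+13=59
Best: 65 score.

65 score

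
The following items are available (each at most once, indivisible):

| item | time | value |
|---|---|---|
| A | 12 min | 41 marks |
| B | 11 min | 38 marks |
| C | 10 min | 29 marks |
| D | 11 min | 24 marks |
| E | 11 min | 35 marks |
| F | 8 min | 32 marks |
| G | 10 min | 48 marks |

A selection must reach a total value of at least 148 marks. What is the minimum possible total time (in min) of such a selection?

Subsets with value ≥ 148, sorted by total time:
- B+E+F+G: time 40, value 153
- A+C+F+G: time 40, value 150
- A+B+F+G: time 41, value 159
Minimum time: 40 min.

40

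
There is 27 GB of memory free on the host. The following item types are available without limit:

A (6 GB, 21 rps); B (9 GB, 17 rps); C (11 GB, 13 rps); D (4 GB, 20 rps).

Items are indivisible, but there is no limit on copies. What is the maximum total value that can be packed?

Best value-per-unit is D at 20/4; filling with it alone gives 6×20 = 120.
Optimal mix: 1×A + 5×D → memory 26, value 121.

121 rps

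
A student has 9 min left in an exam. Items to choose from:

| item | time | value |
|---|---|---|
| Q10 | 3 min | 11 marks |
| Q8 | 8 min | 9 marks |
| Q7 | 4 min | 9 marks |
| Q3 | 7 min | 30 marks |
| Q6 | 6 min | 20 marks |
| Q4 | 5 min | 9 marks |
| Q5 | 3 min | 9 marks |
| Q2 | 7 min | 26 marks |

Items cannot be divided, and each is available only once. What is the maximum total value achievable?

31 marks

This is a 0/1 knapsack; check combinations near the capacity.
- Q10+Q6: time 3+6=9, value 11+20=31
- Q3: time 7, value 30
- Q6+Q5: time 6+3=9, value 20+9=29
- Q2: time 7, value 26
Best: 31 marks.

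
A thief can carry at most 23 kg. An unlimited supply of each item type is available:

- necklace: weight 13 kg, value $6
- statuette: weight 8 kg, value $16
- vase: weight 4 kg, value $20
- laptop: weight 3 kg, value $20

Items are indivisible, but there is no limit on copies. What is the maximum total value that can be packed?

Best value-per-unit is laptop at 20/3; filling with it alone gives 7×20 = 140.
Optimal mix: 2×vase + 5×laptop → weight 23, value 140.

$140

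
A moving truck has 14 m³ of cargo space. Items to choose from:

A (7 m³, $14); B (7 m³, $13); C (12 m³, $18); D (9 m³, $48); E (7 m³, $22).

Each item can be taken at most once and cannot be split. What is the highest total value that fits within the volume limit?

Check high-value combinations within 14 m³:
- D: volume 9, value 48
- A+E: volume 7+7=14, value 14+22=36
- B+E: volume 7+7=14, value 13+22=35
Best: $48.

$48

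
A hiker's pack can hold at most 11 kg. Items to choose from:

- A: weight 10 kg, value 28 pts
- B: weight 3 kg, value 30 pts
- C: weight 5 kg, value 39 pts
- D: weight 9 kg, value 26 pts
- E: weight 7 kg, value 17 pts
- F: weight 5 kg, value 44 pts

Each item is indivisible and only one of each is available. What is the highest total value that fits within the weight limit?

83 pts

Check high-value combinations within 11 kg:
- C+F: weight 5+5=10, value 39+44=83
- B+F: weight 3+5=8, value 30+44=74
- B+C: weight 3+5=8, value 30+39=69
- B+E: weight 3+7=10, value 30+17=47
- F: weight 5, value 44
Best: 83 pts.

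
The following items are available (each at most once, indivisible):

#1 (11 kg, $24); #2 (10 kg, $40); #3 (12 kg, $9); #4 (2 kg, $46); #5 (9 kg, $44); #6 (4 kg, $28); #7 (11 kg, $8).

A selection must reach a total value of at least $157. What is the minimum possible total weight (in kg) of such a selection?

Subsets with value ≥ 157, sorted by total weight:
- #2+#4+#5+#6: weight 25, value 158
- #1+#2+#4+#5+#6: weight 36, value 182
Minimum weight: 25 kg.

25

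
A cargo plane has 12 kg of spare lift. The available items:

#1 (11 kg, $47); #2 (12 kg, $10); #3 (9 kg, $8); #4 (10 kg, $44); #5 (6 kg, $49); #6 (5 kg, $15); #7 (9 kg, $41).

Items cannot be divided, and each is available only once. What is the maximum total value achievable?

Check high-value combinations within 12 kg:
- #5+#6: weight 6+5=11, value 49+15=64
- #5: weight 6, value 49
- #1: weight 11, value 47
Best: $64.

$64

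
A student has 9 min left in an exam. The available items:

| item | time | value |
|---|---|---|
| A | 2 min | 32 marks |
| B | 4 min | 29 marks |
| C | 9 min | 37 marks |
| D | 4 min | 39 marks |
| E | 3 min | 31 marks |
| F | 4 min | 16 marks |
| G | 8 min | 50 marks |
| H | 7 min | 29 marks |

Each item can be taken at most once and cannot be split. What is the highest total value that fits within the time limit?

102 marks

Check high-value combinations within 9 min:
- A+D+E: time 2+4+3=9, value 32+39+31=102
- A+B+E: time 2+4+3=9, value 32+29+31=92
- A+E+F: time 2+3+4=9, value 32+31+16=79
- A+D: time 2+4=6, value 32+39=71
Best: 102 marks.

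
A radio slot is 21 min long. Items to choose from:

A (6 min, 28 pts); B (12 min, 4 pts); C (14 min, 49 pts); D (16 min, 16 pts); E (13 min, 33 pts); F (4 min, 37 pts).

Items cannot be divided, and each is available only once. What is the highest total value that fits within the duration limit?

Check high-value combinations within 21 min:
- C+F: duration 14+4=18, value 49+37=86
- A+C: duration 6+14=20, value 28+49=77
- E+F: duration 13+4=17, value 33+37=70
Best: 86 pts.

86 pts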